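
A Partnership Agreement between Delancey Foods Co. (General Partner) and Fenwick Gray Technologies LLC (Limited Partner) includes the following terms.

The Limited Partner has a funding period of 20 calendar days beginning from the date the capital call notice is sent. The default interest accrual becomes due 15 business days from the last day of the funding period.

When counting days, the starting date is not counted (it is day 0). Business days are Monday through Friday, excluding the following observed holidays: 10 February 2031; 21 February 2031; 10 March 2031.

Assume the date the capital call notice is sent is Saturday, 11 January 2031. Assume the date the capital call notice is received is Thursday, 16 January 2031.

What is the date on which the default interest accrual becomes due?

25 February 2031

The last day of the funding period: 20 calendar days after 11 January 2031 is 31 January 2031.
From Friday, 31 January 2031, 15 business days (Feb 3, Feb 4, Feb 5, Feb 6, …, Feb 20, Feb 24, Feb 25, skipping weekends and the listed holidays on Feb 10, Feb 21) brings us to Tuesday, 25 February 2031, which is the date on which the default interest accrual becomes due.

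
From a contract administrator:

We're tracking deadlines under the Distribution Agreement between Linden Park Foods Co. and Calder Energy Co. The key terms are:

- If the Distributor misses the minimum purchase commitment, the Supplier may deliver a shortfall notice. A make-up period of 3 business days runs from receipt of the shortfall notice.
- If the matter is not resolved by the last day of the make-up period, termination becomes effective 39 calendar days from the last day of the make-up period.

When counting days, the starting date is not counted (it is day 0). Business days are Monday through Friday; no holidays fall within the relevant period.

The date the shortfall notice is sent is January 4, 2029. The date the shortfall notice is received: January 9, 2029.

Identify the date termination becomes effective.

February 20, 2029

From Tuesday, January 9, 2029, 3 business days (Jan 10, Jan 11, Jan 12, skipping weekends) brings us to Friday, January 12, 2029, which is the last day of the make-up period.
The date termination becomes effective: January 12, 2029 + 39 days = February 20, 2029.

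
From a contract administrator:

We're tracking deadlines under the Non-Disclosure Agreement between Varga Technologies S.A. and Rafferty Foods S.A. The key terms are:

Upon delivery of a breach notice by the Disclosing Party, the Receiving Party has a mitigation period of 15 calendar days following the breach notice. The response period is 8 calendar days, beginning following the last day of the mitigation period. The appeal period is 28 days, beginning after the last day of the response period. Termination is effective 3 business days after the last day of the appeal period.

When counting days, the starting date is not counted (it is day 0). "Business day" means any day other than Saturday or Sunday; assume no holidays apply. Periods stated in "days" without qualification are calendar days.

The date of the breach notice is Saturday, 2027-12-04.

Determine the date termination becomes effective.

2028-01-27

The last day of the mitigation period: 15 calendar days after 2027-12-04 is 2027-12-19.
Adding 8 calendar days to 2027-12-19 gives 2027-12-27, which is the last day of the response period.
The last day of the appeal period: 28 calendar days after 2027-12-27 is 2028-01-24.
From Monday, 2028-01-24, 3 business days (Jan 25, Jan 26, Jan 27, skipping weekends) brings us to Thursday, 2028-01-27, which is the date termination becomes effective.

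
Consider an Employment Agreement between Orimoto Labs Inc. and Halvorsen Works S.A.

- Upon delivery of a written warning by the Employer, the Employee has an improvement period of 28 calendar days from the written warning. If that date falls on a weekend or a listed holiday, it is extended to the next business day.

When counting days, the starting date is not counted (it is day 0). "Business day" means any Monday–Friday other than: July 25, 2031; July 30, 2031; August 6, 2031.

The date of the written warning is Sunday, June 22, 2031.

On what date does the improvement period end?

Adding 28 calendar days to June 22, 2031 gives July 20, 2031, which is the last day of the improvement period. That falls on a Sunday, so it rolls to the next business day, Monday, July 21, 2031.

July 21, 2031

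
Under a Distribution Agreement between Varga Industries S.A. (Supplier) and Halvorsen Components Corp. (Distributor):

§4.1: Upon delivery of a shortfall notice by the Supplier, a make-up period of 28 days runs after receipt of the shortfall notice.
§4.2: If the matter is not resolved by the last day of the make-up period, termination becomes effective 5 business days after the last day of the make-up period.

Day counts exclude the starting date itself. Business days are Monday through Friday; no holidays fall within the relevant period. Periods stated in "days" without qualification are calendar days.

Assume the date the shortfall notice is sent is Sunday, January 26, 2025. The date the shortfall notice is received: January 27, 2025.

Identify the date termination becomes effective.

The last day of the make-up period: January 27, 2025 + 28 days = February 24, 2025.
From Monday, February 24, 2025, 5 business days (Feb 25, Feb 26, Feb 27, Feb 28, Mar 3, skipping weekends) brings us to Monday, March 3, 2025, which is the date termination becomes effective.

March 3, 2025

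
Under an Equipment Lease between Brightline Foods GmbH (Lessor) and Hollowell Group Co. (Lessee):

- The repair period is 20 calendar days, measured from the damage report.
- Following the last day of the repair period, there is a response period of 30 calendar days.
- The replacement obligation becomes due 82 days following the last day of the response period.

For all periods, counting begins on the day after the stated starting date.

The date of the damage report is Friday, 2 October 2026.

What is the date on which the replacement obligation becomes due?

The last day of the repair period: 20 calendar days after 2 October 2026 is 22 October 2026.
Adding 30 calendar days to 22 October 2026 gives 21 November 2026, which is the last day of the response period.
The date on which the replacement obligation becomes due: 82 calendar days after 21 November 2026 is 11 February 2027.

11 February 2027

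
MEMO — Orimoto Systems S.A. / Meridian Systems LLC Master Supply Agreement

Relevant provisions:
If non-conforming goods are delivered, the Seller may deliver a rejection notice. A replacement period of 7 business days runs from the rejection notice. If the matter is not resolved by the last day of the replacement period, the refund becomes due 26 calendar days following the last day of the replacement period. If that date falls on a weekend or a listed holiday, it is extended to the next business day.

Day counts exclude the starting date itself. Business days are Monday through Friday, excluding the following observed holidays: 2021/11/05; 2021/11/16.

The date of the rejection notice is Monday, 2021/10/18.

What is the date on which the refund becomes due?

The last day of the replacement period: counting 7 business days from Monday, 2021/10/18 (Oct 19, Oct 20, Oct 21, Oct 22, Oct 25, Oct 26, Oct 27, skipping weekends) reaches Wednesday, 2021/10/27.
Adding 26 calendar days to 2021/10/27 gives 2021/11/22, which is the date on which the refund becomes due. 2021/11/22 is a Monday and is not a listed holiday, so no roll-forward applies.

2021/11/22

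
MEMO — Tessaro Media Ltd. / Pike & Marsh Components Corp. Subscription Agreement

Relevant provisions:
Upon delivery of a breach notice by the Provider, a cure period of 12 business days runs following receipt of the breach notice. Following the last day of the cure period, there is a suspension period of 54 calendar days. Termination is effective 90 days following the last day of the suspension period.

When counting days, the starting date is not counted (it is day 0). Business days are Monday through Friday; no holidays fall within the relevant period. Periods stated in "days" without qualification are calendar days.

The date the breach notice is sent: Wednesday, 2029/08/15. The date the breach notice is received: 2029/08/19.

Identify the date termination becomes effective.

The last day of the cure period: 12 business days after Sunday, 2029/08/19, skipping weekends — Aug 20, Aug 21, Aug 22, Aug 23, …, Aug 31, Sep 3, Sep 4 — lands on Tuesday, 2029/09/04.
The last day of the suspension period: 2029/09/04 + 54 days = 2029/10/28.
The date termination becomes effective: 2029/10/28 + 90 days = 2030/01/26.

2030/01/26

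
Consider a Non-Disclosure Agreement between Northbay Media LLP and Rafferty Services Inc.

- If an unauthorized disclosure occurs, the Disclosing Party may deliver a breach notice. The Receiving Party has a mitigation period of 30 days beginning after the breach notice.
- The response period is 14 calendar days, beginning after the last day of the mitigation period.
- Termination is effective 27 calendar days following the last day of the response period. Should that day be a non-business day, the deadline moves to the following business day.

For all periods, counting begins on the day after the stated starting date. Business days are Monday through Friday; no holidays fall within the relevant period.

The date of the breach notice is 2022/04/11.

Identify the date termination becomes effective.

The last day of the mitigation period: 2022/04/11 + 30 days = 2022/05/11.
The last day of the response period: 2022/05/11 + 14 days = 2022/05/25.
Adding 27 calendar days to 2022/05/25 gives 2022/06/21, which is the date termination becomes effective. 2022/06/21 is a Tuesday, so no roll-forward applies.

2022/06/21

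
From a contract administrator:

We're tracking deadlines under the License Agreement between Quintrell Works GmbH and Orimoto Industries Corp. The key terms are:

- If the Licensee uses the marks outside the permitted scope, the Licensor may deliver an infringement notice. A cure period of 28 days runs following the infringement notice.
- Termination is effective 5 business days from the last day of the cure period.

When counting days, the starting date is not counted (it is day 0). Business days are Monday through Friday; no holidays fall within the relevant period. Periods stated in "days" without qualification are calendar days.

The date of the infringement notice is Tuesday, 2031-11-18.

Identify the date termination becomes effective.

The last day of the cure period: 2031-11-18 + 28 days = 2031-12-16.
From Tuesday, 2031-12-16, 5 business days (Dec 17, Dec 18, Dec 19, Dec 22, Dec 23, skipping weekends) brings us to Tuesday, 2031-12-23, which is the date termination becomes effective.

2031-12-23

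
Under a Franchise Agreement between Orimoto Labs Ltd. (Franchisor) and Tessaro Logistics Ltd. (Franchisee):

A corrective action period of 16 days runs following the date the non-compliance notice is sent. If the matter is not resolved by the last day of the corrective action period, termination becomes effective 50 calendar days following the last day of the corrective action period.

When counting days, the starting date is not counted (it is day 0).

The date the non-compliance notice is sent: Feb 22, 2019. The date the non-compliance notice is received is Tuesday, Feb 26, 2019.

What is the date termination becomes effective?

Apr 29, 2019

The last day of the corrective action period: 16 calendar days after Feb 22, 2019 is Mar 10, 2019.
The date termination becomes effective: Mar 10, 2019 + 50 days = Apr 29, 2019.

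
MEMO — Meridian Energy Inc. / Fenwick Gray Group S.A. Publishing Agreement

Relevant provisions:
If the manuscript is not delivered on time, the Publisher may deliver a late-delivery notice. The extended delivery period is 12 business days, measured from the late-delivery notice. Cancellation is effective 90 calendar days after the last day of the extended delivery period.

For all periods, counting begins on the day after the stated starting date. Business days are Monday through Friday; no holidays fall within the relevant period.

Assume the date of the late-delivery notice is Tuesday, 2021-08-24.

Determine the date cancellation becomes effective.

From Tuesday, 2021-08-24, 12 business days (Aug 25, Aug 26, Aug 27, Aug 30, …, Sep 7, Sep 8, Sep 9, skipping weekends) brings us to Thursday, 2021-09-09, which is the last day of the extended delivery period.
The date cancellation becomes effective: 2021-09-09 + 90 days = 2021-12-08.

2021-12-08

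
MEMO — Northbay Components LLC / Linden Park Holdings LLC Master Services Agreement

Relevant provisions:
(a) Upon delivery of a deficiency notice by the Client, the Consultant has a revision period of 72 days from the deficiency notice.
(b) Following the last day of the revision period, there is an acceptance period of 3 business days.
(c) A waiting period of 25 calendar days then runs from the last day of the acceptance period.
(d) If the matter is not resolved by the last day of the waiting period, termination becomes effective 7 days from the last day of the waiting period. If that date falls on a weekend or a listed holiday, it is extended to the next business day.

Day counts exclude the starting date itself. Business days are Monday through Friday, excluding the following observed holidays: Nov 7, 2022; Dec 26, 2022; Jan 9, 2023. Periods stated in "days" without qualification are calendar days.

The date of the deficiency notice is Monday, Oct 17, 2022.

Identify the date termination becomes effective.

The last day of the revision period: Oct 17, 2022 + 72 days = Dec 28, 2022.
The last day of the acceptance period: counting 3 business days from Wednesday, Dec 28, 2022 (Dec 29, Dec 30, Jan 2, skipping weekends) reaches Monday, Jan 2, 2023.
Adding 25 calendar days to Jan 2, 2023 gives Jan 27, 2023, which is the last day of the waiting period.
Adding 7 calendar days to Jan 27, 2023 gives Feb 3, 2023, which is the date termination becomes effective. Feb 3, 2023 is a Friday and is not a listed holiday, so no roll-forward applies.

Feb 3, 2023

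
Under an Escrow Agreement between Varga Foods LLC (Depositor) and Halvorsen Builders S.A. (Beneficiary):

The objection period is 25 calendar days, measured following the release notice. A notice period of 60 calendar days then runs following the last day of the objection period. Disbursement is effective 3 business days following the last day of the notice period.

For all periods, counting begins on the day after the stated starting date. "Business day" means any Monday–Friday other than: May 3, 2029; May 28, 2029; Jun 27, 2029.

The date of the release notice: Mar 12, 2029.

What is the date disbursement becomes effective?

Jun 8, 2029

The last day of the objection period: Mar 12, 2029 + 25 days = Apr 6, 2029.
Adding 60 calendar days to Apr 6, 2029 gives Jun 5, 2029, which is the last day of the notice period.
The date disbursement becomes effective: counting 3 business days from Tuesday, Jun 5, 2029 (Jun 6, Jun 7, Jun 8, skipping weekends) reaches Friday, Jun 8, 2029.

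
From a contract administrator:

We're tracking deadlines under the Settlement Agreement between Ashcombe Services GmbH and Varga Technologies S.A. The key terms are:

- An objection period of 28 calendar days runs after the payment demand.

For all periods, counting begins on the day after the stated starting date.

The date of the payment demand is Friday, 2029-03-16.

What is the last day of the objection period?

Adding 28 calendar days to 2029-03-16 gives 2029-04-13, which is the last day of the objection period.

2029-04-13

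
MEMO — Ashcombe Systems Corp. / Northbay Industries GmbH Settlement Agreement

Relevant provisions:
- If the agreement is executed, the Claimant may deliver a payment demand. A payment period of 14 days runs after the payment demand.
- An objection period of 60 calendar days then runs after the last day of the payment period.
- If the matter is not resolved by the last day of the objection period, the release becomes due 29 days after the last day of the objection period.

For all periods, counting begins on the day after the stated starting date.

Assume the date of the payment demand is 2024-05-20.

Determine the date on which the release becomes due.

The last day of the payment period: 14 calendar days after 2024-05-20 is 2024-06-03.
Adding 60 calendar days to 2024-06-03 gives 2024-08-02, which is the last day of the objection period.
The date on which the release becomes due: 29 calendar days after 2024-08-02 is 2024-08-31.

2024-08-31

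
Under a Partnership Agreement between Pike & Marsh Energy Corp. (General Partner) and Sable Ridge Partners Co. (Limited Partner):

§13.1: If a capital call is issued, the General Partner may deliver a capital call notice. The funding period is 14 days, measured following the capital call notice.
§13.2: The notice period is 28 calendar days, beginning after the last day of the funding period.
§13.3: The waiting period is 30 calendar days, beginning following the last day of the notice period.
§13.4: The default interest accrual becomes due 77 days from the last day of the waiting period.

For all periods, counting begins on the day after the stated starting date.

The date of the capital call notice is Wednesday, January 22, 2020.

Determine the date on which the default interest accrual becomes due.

June 19, 2020

The last day of the funding period: January 22, 2020 + 14 days = February 5, 2020.
Adding 28 calendar days to February 5, 2020 gives March 4, 2020, which is the last day of the notice period.
The last day of the waiting period: March 4, 2020 + 30 days = April 3, 2020.
The date on which the default interest accrual becomes due: April 3, 2020 + 77 days = June 19, 2020.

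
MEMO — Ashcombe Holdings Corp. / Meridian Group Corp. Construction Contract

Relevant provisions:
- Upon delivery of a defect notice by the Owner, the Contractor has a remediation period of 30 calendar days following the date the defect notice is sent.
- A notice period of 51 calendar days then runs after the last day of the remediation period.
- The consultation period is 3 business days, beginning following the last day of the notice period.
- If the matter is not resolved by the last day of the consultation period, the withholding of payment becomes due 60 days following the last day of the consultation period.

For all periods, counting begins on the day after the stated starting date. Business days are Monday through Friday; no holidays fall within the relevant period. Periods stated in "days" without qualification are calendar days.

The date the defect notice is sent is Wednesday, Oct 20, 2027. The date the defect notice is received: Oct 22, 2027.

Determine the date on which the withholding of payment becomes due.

The last day of the remediation period: Oct 20, 2027 + 30 days = Nov 19, 2027.
Adding 51 calendar days to Nov 19, 2027 gives Jan 9, 2028, which is the last day of the notice period.
The last day of the consultation period: counting 3 business days from Sunday, Jan 9, 2028 (Jan 10, Jan 11, Jan 12, skipping weekends) reaches Wednesday, Jan 12, 2028.
The date on which the withholding of payment becomes due: 60 calendar days after Jan 12, 2028 is Mar 12, 2028.

Mar 12, 2028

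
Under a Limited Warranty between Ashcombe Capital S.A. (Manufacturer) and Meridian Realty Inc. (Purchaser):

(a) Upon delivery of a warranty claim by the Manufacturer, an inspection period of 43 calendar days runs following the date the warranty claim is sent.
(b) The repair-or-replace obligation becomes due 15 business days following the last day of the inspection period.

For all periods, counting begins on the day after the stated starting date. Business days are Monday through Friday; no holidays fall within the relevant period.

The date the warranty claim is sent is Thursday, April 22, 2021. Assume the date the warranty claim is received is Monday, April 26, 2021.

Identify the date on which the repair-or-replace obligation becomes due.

June 25, 2021

Adding 43 calendar days to April 22, 2021 gives June 4, 2021, which is the last day of the inspection period.
The date on which the repair-or-replace obligation becomes due: 15 business days after Friday, June 4, 2021, skipping weekends — Jun 7, Jun 8, Jun 9, Jun 10, …, Jun 23, Jun 24, Jun 25 — lands on Friday, June 25, 2021.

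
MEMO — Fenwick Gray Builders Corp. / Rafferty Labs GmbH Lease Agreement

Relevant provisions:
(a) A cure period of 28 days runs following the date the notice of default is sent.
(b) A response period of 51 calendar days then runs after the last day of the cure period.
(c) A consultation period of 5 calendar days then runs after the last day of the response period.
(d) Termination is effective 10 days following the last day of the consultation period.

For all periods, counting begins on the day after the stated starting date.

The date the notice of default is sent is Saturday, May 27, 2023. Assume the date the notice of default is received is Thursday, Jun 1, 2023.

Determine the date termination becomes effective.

Adding 28 calendar days to May 27, 2023 gives Jun 24, 2023, which is the last day of the cure period.
The last day of the response period: Jun 24, 2023 + 51 days = Aug 14, 2023.
The last day of the consultation period: Aug 14, 2023 + 5 days = Aug 19, 2023.
Adding 10 calendar days to Aug 19, 2023 gives Aug 29, 2023, which is the date termination becomes effective.

Aug 29, 2023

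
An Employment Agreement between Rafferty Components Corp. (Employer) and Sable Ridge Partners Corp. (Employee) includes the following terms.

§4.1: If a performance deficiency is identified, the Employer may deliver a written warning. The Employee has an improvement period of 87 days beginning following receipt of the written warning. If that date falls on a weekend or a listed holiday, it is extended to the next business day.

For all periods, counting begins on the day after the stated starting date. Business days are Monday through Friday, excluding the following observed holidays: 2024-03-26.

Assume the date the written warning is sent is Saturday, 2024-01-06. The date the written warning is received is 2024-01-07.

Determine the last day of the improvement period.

The last day of the improvement period: 87 calendar days after 2024-01-07 is 2024-04-03. 2024-04-03 is a Wednesday and is not a listed holiday, so no roll-forward applies.

2024-04-03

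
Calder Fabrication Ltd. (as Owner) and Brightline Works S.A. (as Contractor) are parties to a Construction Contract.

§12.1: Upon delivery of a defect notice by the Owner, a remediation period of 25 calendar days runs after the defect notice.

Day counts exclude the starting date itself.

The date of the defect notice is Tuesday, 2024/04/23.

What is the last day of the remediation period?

2024/05/18

The last day of the remediation period: 2024/04/23 + 25 days = 2024/05/18.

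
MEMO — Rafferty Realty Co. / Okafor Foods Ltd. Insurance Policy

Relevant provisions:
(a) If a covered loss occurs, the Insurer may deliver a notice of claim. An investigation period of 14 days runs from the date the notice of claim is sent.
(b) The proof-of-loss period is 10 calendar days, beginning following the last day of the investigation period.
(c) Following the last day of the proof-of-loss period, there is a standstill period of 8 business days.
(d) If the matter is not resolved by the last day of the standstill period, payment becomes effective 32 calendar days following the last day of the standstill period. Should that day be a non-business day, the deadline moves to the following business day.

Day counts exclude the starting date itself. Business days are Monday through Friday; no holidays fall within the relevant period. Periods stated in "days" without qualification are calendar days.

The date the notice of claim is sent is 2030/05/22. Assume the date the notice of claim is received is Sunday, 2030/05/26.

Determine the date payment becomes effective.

2030/07/29

The last day of the investigation period: 2030/05/22 + 14 days = 2030/06/05.
The last day of the proof-of-loss period: 2030/06/05 + 10 days = 2030/06/15.
The last day of the standstill period: counting 8 business days from Saturday, 2030/06/15 (Jun 17, Jun 18, Jun 19, Jun 20, Jun 21, Jun 24, Jun 25, Jun 26, skipping weekends) reaches Wednesday, 2030/06/26.
The date payment becomes effective: 2030/06/26 + 32 days = 2030/07/28. That falls on a Sunday, so it rolls to the next business day, Monday, 2030/07/29.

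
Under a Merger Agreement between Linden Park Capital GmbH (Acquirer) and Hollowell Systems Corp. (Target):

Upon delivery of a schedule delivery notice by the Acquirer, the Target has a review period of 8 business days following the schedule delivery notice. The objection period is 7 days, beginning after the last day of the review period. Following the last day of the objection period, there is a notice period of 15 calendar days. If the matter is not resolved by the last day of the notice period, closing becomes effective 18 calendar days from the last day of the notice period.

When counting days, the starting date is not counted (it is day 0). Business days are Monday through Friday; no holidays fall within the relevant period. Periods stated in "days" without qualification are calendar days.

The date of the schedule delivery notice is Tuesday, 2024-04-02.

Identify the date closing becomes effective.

The last day of the review period: 8 business days after Tuesday, 2024-04-02, skipping weekends — Apr 3, Apr 4, Apr 5, Apr 8, Apr 9, Apr 10, Apr 11, Apr 12 — lands on Friday, 2024-04-12.
The last day of the objection period: 7 calendar days after 2024-04-12 is 2024-04-19.
Adding 15 calendar days to 2024-04-19 gives 2024-05-04, which is the last day of the notice period.
The date closing becomes effective: 2024-05-04 + 18 days = 2024-05-22.

2024-05-22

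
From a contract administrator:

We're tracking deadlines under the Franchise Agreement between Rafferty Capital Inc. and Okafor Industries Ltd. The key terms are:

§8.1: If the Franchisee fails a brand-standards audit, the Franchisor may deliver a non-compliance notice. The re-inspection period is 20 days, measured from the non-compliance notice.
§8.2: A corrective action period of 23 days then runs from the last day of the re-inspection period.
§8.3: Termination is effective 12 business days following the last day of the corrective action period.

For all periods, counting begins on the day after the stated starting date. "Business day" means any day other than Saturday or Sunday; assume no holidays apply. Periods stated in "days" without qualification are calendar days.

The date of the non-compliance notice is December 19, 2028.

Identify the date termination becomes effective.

February 16, 2029

The last day of the re-inspection period: December 19, 2028 + 20 days = January 8, 2029.
The last day of the corrective action period: 23 calendar days after January 8, 2029 is January 31, 2029.
From Wednesday, January 31, 2029, 12 business days (Feb 1, Feb 2, Feb 5, Feb 6, …, Feb 14, Feb 15, Feb 16, skipping weekends) brings us to Friday, February 16, 2029, which is the date termination becomes effective.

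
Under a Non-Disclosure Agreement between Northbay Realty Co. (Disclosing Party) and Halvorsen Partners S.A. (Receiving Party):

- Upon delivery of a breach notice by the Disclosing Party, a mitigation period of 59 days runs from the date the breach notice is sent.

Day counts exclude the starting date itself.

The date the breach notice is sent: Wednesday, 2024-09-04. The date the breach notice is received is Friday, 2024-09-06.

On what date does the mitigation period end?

Adding 59 calendar days to 2024-09-04 gives 2024-11-02, which is the last day of the mitigation period.

2024-11-02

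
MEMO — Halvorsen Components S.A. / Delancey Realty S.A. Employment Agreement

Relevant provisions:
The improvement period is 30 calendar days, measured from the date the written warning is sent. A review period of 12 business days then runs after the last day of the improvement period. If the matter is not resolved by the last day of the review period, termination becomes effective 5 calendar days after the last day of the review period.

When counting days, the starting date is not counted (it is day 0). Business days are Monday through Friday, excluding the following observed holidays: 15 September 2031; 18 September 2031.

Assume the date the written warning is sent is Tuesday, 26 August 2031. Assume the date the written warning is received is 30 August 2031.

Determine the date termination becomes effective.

The last day of the improvement period: 30 calendar days after 26 August 2031 is 25 September 2031.
From Thursday, 25 September 2031, 12 business days (Sep 26, Sep 29, Sep 30, Oct 1, …, Oct 9, Oct 10, Oct 13, skipping weekends) brings us to Monday, 13 October 2031, which is the last day of the review period.
The date termination becomes effective: 13 October 2031 + 5 days = 18 October 2031.

18 October 2031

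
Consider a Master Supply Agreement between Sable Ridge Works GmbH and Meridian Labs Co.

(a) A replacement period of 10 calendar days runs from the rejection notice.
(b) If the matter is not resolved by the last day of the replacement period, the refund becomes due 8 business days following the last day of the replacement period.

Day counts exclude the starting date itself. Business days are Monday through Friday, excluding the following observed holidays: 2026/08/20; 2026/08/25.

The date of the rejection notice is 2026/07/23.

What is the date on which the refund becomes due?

2026/08/12

Adding 10 calendar days to 2026/07/23 gives 2026/08/02, which is the last day of the replacement period.
The date on which the refund becomes due: 8 business days after Sunday, 2026/08/02, skipping weekends — Aug 3, Aug 4, Aug 5, Aug 6, Aug 7, Aug 10, Aug 11, Aug 12 — lands on Wednesday, 2026/08/12.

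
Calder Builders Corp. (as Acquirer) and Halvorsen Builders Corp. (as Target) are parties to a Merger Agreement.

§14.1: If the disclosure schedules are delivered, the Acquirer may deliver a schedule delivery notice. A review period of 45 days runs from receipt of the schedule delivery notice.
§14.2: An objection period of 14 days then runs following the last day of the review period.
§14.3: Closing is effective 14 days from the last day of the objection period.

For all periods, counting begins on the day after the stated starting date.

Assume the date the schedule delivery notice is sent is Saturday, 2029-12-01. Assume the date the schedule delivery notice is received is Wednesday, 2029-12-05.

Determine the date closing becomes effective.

2030-02-16

Adding 45 calendar days to 2029-12-05 gives 2030-01-19, which is the last day of the review period.
The last day of the objection period: 14 calendar days after 2030-01-19 is 2030-02-02.
The date closing becomes effective: 14 calendar days after 2030-02-02 is 2030-02-16.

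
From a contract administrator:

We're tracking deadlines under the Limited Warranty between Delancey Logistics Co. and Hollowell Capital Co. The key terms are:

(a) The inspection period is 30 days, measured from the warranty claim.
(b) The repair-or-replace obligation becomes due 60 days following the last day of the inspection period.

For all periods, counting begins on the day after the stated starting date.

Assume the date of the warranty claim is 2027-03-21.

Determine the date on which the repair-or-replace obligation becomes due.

Adding 30 calendar days to 2027-03-21 gives 2027-04-20, which is the last day of the inspection period.
The date on which the repair-or-replace obligation becomes due: 2027-04-20 + 60 days = 2027-06-19.

2027-06-19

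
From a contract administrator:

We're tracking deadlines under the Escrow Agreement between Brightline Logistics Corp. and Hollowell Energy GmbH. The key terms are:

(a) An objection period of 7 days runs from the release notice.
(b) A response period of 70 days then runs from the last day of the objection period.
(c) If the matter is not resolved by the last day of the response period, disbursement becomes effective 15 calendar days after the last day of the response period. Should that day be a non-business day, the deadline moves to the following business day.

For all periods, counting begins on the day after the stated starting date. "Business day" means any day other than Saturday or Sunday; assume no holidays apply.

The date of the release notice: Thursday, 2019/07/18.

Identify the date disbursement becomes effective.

2019/10/18

The last day of the objection period: 2019/07/18 + 7 days = 2019/07/25.
The last day of the response period: 70 calendar days after 2019/07/25 is 2019/10/03.
The date disbursement becomes effective: 2019/10/03 + 15 days = 2019/10/18. 2019/10/18 is a Friday, so no roll-forward applies.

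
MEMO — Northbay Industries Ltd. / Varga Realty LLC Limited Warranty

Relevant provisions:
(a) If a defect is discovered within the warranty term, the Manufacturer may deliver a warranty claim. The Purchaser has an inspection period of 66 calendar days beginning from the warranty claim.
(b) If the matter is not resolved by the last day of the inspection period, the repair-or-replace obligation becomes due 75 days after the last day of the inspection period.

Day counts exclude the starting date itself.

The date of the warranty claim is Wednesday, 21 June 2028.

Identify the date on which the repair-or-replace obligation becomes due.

The last day of the inspection period: 66 calendar days after 21 June 2028 is 26 August 2028.
Adding 75 calendar days to 26 August 2028 gives 9 November 2028, which is the date on which the repair-or-replace obligation becomes due.

9 November 2028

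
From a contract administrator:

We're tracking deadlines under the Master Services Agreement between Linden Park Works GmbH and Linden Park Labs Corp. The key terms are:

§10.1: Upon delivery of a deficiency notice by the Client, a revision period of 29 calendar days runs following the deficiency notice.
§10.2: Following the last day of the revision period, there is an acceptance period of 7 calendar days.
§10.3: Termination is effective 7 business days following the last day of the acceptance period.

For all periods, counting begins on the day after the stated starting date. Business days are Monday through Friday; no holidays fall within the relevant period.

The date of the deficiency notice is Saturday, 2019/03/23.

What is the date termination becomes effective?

The last day of the revision period: 2019/03/23 + 29 days = 2019/04/21.
Adding 7 calendar days to 2019/04/21 gives 2019/04/28, which is the last day of the acceptance period.
From Sunday, 2019/04/28, 7 business days (Apr 29, Apr 30, May 1, May 2, May 3, May 6, May 7, skipping weekends) brings us to Tuesday, 2019/05/07, which is the date termination becomes effective.

2019/05/07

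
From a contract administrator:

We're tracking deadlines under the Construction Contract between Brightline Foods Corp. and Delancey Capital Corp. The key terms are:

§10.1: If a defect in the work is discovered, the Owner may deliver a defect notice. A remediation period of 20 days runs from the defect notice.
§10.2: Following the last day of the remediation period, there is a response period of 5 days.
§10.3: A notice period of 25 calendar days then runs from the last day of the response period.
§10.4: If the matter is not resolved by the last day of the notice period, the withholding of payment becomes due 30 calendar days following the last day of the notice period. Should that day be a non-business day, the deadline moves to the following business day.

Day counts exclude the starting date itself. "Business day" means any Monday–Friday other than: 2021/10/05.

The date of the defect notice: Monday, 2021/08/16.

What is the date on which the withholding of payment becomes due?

2021/11/04

The last day of the remediation period: 2021/08/16 + 20 days = 2021/09/05.
The last day of the response period: 5 calendar days after 2021/09/05 is 2021/09/10.
Adding 25 calendar days to 2021/09/10 gives 2021/10/05, which is the last day of the notice period.
Adding 30 calendar days to 2021/10/05 gives 2021/11/04, which is the date on which the withholding of payment becomes due. 2021/11/04 is a Thursday and is not a listed holiday, so no roll-forward applies.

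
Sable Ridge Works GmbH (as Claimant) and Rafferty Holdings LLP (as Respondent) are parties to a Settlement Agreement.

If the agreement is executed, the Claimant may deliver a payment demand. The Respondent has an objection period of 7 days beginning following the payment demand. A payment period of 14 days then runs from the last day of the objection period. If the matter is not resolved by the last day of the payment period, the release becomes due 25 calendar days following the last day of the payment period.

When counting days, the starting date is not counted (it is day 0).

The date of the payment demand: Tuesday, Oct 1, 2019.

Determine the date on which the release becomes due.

The last day of the objection period: 7 calendar days after Oct 1, 2019 is Oct 8, 2019.
The last day of the payment period: Oct 8, 2019 + 14 days = Oct 22, 2019.
Adding 25 calendar days to Oct 22, 2019 gives Nov 16, 2019, which is the date on which the release becomes due.

Nov 16, 2019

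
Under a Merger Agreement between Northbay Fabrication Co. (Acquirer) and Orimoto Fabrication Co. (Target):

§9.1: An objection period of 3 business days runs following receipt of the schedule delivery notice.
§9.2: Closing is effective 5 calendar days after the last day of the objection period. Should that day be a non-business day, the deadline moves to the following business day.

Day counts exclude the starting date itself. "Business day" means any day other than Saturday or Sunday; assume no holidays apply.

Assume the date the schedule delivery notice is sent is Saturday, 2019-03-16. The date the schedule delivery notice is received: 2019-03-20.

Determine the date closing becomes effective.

2019-04-01

The last day of the objection period: 3 business days after Wednesday, 2019-03-20, skipping weekends — Mar 21, Mar 22, Mar 25 — lands on Monday, 2019-03-25.
The date closing becomes effective: 5 calendar days after 2019-03-25 is 2019-03-30. That falls on a Saturday, so it rolls to the next business day, Monday, 2019-04-01.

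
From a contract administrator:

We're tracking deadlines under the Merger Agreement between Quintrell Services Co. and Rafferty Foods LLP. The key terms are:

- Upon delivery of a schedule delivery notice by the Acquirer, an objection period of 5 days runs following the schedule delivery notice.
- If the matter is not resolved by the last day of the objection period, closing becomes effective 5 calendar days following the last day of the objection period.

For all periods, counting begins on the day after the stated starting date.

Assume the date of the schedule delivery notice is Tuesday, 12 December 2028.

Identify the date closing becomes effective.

22 December 2028

The last day of the objection period: 5 calendar days after 12 December 2028 is 17 December 2028.
The date closing becomes effective: 17 December 2028 + 5 days = 22 December 2028.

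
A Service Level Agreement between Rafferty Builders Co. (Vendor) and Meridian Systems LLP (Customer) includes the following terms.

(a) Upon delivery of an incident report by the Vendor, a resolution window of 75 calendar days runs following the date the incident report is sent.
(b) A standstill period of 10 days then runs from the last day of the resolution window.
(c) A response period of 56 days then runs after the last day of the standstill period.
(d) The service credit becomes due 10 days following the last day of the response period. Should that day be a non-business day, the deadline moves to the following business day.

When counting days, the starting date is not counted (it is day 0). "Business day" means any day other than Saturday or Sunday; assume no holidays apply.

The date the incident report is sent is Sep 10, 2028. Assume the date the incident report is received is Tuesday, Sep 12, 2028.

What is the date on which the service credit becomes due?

Feb 8, 2029

The last day of the resolution window: 75 calendar days after Sep 10, 2028 is Nov 24, 2028.
The last day of the standstill period: Nov 24, 2028 + 10 days = Dec 4, 2028.
The last day of the response period: Dec 4, 2028 + 56 days = Jan 29, 2029.
The date on which the service credit becomes due: 10 calendar days after Jan 29, 2029 is Feb 8, 2029. Feb 8, 2029 is a Thursday, so no roll-forward applies.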